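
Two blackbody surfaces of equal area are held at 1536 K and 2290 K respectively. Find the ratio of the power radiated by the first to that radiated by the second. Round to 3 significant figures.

With equal areas, P₁/P₂ = (T₁/T₂)⁴ = (1536/2290)⁴ = 0.202.

P₁/P₂ ≈ 0.202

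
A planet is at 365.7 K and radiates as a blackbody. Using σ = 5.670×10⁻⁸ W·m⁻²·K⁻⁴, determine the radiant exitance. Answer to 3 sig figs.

Stefan–Boltzmann: I = σT⁴ = 5.670×10⁻⁸ × (365.7)⁴ = 1.01×10³ W/m².

I ≈ 1.01×10³ W/m²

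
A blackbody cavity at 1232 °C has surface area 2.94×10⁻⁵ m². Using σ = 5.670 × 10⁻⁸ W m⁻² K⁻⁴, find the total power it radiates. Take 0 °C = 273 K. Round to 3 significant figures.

T = 1232 °C + 273 = 1505 K.
Area A = 2.94×10⁻⁵ m².
P = σAT⁴ = 5.670×10⁻⁸ × 2.94×10⁻⁵ × (1505)⁴ = 8.55 W.

P ≈ 8.55 W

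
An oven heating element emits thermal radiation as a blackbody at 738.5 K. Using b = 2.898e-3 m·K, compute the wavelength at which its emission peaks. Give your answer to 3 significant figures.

Wien's displacement law: λ_max = b/T = (2.898×10⁻³ m·K)/(738.5 K) = 3.924×10⁻⁶ m.
That is 3.92 μm, in the infrared range.

λ_max ≈ 3.92 μm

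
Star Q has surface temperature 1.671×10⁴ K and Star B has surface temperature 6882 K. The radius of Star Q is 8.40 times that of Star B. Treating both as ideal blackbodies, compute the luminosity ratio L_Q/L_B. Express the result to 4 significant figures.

L_Q/L_B ≈ 2452

L ∝ R²T⁴, so L_Q/L_B = (R_Q/R_B)²(T_Q/T_B)⁴ = (8.40)² × (1.671×10⁴/6882)⁴ = 70.56 × 34.7574 = 2452.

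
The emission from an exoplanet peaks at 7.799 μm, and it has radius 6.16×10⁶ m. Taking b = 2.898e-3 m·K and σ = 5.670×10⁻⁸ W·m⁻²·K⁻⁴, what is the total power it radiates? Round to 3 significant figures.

P ≈ 5.15×10¹⁷ W

Wien's law: T = b/λ_max = 2.898×10⁻³/7.799×10⁻⁶ = 371.586 K.
Surface area A = 4πR² = 4π(6.16×10⁶ m)² = 4.76838×10¹⁴ m².
Then P = σAT⁴ = 5.670×10⁻⁸×4.76838×10¹⁴×(371.586)⁴ = 5.15×10¹⁷ W.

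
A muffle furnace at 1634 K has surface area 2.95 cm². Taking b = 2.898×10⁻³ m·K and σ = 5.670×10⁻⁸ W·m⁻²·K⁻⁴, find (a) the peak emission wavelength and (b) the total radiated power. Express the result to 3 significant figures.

(a) λ_max = b/T = 2.898×10⁻³/1634 = 1.774×10⁻⁶ m = 1.77×10³ nm.
Area A = 2.95 cm² = 2.95×10⁻⁴ m².
(b) P = σAT⁴ = 5.670×10⁻⁸×2.95×10⁻⁴×(1634)⁴ = 119 W.

λ_max ≈ 1.77×10³ nm; P ≈ 119 W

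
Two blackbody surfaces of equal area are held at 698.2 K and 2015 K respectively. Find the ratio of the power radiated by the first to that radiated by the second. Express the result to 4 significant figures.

With equal areas, P₁/P₂ = (T₁/T₂)⁴ = (698.2/2015)⁴ = 0.01442.

P₁/P₂ ≈ 0.01442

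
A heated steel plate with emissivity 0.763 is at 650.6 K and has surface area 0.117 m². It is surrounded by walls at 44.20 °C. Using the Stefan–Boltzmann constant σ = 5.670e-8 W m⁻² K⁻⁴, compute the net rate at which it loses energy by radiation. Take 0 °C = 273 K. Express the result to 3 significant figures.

Net loss ≈ 856 W

Surroundings: T = 44.20 °C + 273 = 317.20 K.
Area A = 0.117 m².
Net radiated power P_net = εσA(T⁴ − T₀⁴) = 0.763×5.670×10⁻⁸×0.117×(650.6⁴ − 317.20⁴).
T⁴ − T₀⁴ = 1.79166×10¹¹ − 1.01235×10¹⁰ = 1.69042×10¹¹ K⁴, so P_net = 856 W.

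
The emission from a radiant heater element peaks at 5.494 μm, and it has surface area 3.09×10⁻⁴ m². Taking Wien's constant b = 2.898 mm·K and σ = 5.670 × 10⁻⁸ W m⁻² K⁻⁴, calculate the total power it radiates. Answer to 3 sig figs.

P ≈ 1.36 W

Wien's law: T = b/λ_max = 2.898×10⁻³/5.494×10⁻⁶ = 527.485 K.
Area A = 3.09×10⁻⁴ m².
Then P = σAT⁴ = 5.670×10⁻⁸×3.09×10⁻⁴×(527.485)⁴ = 1.36 W.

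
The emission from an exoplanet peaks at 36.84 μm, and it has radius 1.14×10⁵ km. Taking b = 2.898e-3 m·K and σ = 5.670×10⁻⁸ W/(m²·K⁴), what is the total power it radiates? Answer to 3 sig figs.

P ≈ 3.55×10¹⁷ W

Wien's law: T = b/λ_max = 2.898×10⁻³/3.684×10⁻⁵ = 78.6645 K.
Surface area A = 4πR² = 4π(1.14×10⁸ m)² = 1.63313×10¹⁷ m².
Then P = σAT⁴ = 5.670×10⁻⁸×1.63313×10¹⁷×(78.6645)⁴ = 3.55×10¹⁷ W.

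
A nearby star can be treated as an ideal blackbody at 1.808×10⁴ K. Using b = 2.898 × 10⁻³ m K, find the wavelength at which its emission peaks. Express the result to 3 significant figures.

λ_max ≈ 160 nm

Wien's displacement law: λ_max = b/T = (2.898×10⁻³ m·K)/(1.808×10⁴ K) = 1.603×10⁻⁷ m.
That is 160 nm, in the ultraviolet range.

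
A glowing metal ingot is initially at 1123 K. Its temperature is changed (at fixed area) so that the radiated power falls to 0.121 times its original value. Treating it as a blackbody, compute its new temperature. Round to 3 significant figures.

P ∝ T⁴, so T₂/T₁ = (P₂/P₁)^(1/4) = (0.121)^(1/4) = 0.589789.
T₂ = 1123 × 0.589789 = 662 K.

T₂ ≈ 662 K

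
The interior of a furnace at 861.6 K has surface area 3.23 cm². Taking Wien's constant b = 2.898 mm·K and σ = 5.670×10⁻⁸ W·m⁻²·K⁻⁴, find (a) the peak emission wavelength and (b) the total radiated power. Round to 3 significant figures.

λ_max ≈ 3.36 μm; P ≈ 10.1 W

(a) λ_max = b/T = 2.898×10⁻³/861.6 = 3.364×10⁻⁶ m = 3.36 μm.
Area A = 3.23 cm² = 3.23×10⁻⁴ m².
(b) P = σAT⁴ = 5.670×10⁻⁸×3.23×10⁻⁴×(861.6)⁴ = 10.1 W.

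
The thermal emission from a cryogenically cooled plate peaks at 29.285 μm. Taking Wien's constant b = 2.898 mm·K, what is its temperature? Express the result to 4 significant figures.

Wien's law gives T = b/λ_max = (2.898×10⁻³ m·K)/(2.9285×10⁻⁵ m) = 98.96 K.

T ≈ 98.96 K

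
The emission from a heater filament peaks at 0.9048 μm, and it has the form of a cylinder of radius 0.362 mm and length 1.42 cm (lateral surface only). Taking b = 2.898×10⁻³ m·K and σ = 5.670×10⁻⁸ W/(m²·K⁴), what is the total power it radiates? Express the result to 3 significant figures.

P ≈ 193 W

Wien's law: T = b/λ_max = 2.898×10⁻³/9.048×10⁻⁷ = 3202.92 K.
Lateral area A = 2πrL = 2π×3.62×10⁻⁴×0.0142 = 3.22981×10⁻⁵ m².
Then P = σAT⁴ = 5.670×10⁻⁸×3.22981×10⁻⁵×(3202.92)⁴ = 193 W.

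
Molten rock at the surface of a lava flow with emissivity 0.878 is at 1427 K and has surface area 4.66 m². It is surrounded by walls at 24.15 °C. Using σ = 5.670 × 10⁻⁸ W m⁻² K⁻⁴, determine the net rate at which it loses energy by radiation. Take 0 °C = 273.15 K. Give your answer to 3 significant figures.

Surroundings: T = 24.15 °C + 273.15 = 297.30 K.
Area A = 4.66 m².
Net radiated power P_net = εσA(T⁴ − T₀⁴) = 0.878×5.670×10⁻⁸×4.66×(1427⁴ − 297.30⁴).
T⁴ − T₀⁴ = 4.14664×10¹² − 7.81231×10⁹ = 4.13883×10¹² K⁴, so P_net = 9.60×10⁵ W.

Net loss ≈ 9.60×10⁵ W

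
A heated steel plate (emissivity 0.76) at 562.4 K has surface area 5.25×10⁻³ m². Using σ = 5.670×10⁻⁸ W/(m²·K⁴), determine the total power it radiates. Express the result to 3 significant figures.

P ≈ 22.6 W

Area A = 5.25×10⁻³ m².
P = εσAT⁴ = 0.76 × 5.670×10⁻⁸ × 5.25×10⁻³ × (562.4)⁴ = 22.6 W.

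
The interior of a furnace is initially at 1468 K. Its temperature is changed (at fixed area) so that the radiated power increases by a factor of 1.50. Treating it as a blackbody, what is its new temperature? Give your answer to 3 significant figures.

T₂ ≈ 1.62×10³ K

P ∝ T⁴, so T₂/T₁ = (P₂/P₁)^(1/4) = (1.50)^(1/4) = 1.10668.
T₂ = 1468 × 1.10668 = 1.62×10³ K.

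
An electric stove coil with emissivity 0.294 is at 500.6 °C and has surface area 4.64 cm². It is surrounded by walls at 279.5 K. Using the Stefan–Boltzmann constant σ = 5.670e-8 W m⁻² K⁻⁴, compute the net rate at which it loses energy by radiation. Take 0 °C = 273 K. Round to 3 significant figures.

Net loss ≈ 2.72 W

T = 500.6 °C + 273 = 773.6 K.
Area A = 4.64 cm² = 4.64×10⁻⁴ m².
Net radiated power P_net = εσA(T⁴ − T₀⁴) = 0.294×5.670×10⁻⁸×4.64×10⁻⁴×(773.6⁴ − 279.5⁴).
T⁴ − T₀⁴ = 3.58151×10¹¹ − 6.10277×10⁹ = 3.52048×10¹¹ K⁴, so P_net = 2.72 W.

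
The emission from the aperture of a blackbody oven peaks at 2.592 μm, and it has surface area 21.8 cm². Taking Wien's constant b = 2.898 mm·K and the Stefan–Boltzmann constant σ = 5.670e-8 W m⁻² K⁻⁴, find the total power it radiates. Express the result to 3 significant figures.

Wien's law: T = b/λ_max = 2.898×10⁻³/2.592×10⁻⁶ = 1118.06 K.
Area A = 21.8 cm² = 2.18×10⁻³ m².
Then P = σAT⁴ = 5.670×10⁻⁸×2.18×10⁻³×(1118.06)⁴ = 193 W.

P ≈ 193 W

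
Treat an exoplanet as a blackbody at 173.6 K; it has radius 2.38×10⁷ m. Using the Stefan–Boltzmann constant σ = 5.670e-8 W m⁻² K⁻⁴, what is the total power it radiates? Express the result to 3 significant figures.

Surface area A = 4πR² = 4π(2.38×10⁷ m)² = 7.11809×10¹⁵ m².
P = σAT⁴ = 5.670×10⁻⁸ × 7.11809×10¹⁵ × (173.6)⁴ = 3.67×10¹⁷ W.

P ≈ 3.67×10¹⁷ W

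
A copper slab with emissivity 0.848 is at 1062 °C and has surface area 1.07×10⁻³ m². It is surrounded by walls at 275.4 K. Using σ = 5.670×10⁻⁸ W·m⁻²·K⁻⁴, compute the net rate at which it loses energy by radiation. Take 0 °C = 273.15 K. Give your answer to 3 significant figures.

Net loss ≈ 163 W

T = 1062 °C + 273.15 = 1335.15 K.
Area A = 1.07×10⁻³ m².
Net radiated power P_net = εσA(T⁴ − T₀⁴) = 0.848×5.670×10⁻⁸×1.07×10⁻³×(1335.15⁴ − 275.4⁴).
T⁴ − T₀⁴ = 3.17775×10¹² − 5.75249×10⁹ = 3.17200×10¹² K⁴, so P_net = 163 W.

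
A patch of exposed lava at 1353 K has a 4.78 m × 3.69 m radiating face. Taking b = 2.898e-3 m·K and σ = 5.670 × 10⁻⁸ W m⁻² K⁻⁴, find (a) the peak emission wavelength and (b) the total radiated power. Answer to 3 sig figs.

(a) λ_max = b/T = 2.898×10⁻³/1353 = 2.142×10⁻⁶ m = 2.14×10³ nm.
Area A = 4.78 × 3.69 = 17.6382 m².
(b) P = σAT⁴ = 5.670×10⁻⁸×17.6382×(1353)⁴ = 3.35×10⁶ W.

λ_max ≈ 2.14×10³ nm; P ≈ 3.35×10⁶ W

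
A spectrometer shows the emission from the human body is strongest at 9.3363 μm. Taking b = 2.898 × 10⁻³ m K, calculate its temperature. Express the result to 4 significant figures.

Wien's law gives T = b/λ_max = (2.898×10⁻³ m·K)/(9.3363×10⁻⁶ m) = 310.4 K.

T ≈ 310.4 K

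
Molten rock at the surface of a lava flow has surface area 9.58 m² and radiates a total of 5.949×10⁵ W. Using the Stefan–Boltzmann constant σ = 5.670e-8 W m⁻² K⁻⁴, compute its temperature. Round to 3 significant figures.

Area A = 9.58 m².
P = σAT⁴ ⇒ T = (P/(σA))^(1/4) = (5.949×10⁵/(5.670×10⁻⁸×9.58))^(1/4) = 1.02×10³ K.

T ≈ 1.02×10³ K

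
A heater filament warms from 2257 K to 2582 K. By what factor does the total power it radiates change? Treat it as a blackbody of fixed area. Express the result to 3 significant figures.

P ∝ T⁴, so P₂/P₁ = (T₂/T₁)⁴ = (2582/2257)⁴ = (1.14400)⁴ = 1.71.

P₂/P₁ ≈ 1.71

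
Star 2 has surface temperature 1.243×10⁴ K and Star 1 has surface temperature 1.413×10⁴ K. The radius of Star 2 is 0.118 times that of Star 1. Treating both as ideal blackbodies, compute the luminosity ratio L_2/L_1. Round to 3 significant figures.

L_2/L_1 ≈ 8.34×10⁻³

L ∝ R²T⁴, so L_2/L_1 = (R_2/R_1)²(T_2/T_1)⁴ = (0.118)² × (1.243×10⁴/1.413×10⁴)⁴ = 0.013924 × 0.598847 = 8.34×10⁻³.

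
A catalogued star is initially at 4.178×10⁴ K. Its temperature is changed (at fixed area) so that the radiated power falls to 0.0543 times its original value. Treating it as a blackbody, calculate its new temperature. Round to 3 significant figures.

P ∝ T⁴, so T₂/T₁ = (P₂/P₁)^(1/4) = (0.0543)^(1/4) = 0.482725.
T₂ = 4.178×10⁴ × 0.482725 = 2.02×10⁴ K.

T₂ ≈ 2.02×10⁴ K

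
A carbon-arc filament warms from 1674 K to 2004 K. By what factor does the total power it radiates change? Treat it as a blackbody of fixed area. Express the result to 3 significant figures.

P₂/P₁ ≈ 2.05

P ∝ T⁴, so P₂/P₁ = (T₂/T₁)⁴ = (2004/1674)⁴ = (1.19713)⁴ = 2.05.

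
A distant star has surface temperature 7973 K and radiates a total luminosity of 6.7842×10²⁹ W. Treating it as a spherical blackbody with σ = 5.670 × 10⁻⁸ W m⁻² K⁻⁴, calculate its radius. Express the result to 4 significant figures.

R ≈ 1.535×10¹⁰ m

L = 4πR²σT⁴ ⇒ R = √(L/(4πσT⁴)).
σT⁴ = 2.29124×10⁸ W/m², so R = √(6.7842×10²⁹/(4π×2.29124×10⁸)) = 1.535×10¹⁰ m.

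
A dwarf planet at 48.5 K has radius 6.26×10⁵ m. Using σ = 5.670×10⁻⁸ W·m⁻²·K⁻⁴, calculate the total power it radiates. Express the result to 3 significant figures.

Surface area A = 4πR² = 4π(6.26×10⁵ m)² = 4.92446×10¹² m².
P = σAT⁴ = 5.670×10⁻⁸ × 4.92446×10¹² × (48.5)⁴ = 1.54×10¹² W.

P ≈ 1.54×10¹² W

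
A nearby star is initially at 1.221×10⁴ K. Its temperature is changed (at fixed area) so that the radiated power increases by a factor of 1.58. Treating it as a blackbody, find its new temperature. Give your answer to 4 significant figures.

T₂ ≈ 1.369×10⁴ K

P ∝ T⁴, so T₂/T₁ = (P₂/P₁)^(1/4) = (1.58)^(1/4) = 1.12115.
T₂ = 1.221×10⁴ × 1.12115 = 1.369×10⁴ K.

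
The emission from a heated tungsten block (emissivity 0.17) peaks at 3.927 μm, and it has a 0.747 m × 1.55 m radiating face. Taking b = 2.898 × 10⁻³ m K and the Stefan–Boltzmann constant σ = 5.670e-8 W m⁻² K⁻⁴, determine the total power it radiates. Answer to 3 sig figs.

Wien's law: T = b/λ_max = 2.898×10⁻³/3.927×10⁻⁶ = 737.968 K.
Area A = 0.747 × 1.55 = 1.15785 m².
Then P = εσAT⁴ = 0.17×5.670×10⁻⁸×1.15785×(737.968)⁴ = 3.31×10³ W.

P ≈ 3.31×10³ W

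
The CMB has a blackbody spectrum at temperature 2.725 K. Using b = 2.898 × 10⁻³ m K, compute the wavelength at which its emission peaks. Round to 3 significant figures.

λ_max ≈ 1.06 mm

Wien's displacement law: λ_max = b/T = (2.898×10⁻³ m·K)/(2.725 K) = 1.063×10⁻³ m.
That is 1.06 mm, in the microwave range.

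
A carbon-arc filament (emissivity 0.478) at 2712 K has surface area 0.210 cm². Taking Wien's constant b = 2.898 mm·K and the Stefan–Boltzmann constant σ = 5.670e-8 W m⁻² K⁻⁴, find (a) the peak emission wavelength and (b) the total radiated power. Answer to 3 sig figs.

(a) λ_max = b/T = 2.898×10⁻³/2712 = 1.069×10⁻⁶ m = 1.07 μm.
Area A = 0.210 cm² = 2.10×10⁻⁵ m².
(b) P = εσAT⁴ = 0.478×5.670×10⁻⁸×2.10×10⁻⁵×(2712)⁴ = 30.8 W.

λ_max ≈ 1.07 μm; P ≈ 30.8 W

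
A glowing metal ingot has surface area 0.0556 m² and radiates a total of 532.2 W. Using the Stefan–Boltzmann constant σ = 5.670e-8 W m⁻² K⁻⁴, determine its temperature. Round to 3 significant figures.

T ≈ 641 K

Area A = 0.0556 m².
P = σAT⁴ ⇒ T = (P/(σA))^(1/4) = (532.2/(5.670×10⁻⁸×0.0556))^(1/4) = 641 K.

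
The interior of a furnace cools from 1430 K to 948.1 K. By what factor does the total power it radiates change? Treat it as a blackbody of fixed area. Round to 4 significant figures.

P₂/P₁ ≈ 0.1932

P ∝ T⁴, so P₂/P₁ = (T₂/T₁)⁴ = (948.1/1430)⁴ = (0.663007)⁴ = 0.1932.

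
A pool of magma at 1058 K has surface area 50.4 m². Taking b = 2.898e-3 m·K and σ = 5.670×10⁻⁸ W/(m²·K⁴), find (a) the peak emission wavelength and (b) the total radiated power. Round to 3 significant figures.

λ_max ≈ 2.74 μm; P ≈ 3.58×10⁶ W

(a) λ_max = b/T = 2.898×10⁻³/1058 = 2.739×10⁻⁶ m = 2.74 μm.
Area A = 50.4 m².
(b) P = σAT⁴ = 5.670×10⁻⁸×50.4×(1058)⁴ = 3.58×10⁶ W.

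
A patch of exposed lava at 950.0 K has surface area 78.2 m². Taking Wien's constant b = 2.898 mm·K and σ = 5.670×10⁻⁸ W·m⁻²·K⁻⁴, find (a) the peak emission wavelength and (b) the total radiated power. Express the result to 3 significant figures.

(a) λ_max = b/T = 2.898×10⁻³/950.0 = 3.051×10⁻⁶ m = 3.05 μm.
Area A = 78.2 m².
(b) P = σAT⁴ = 5.670×10⁻⁸×78.2×(950.0)⁴ = 3.61×10⁶ W.

λ_max ≈ 3.05 μm; P ≈ 3.61×10⁶ W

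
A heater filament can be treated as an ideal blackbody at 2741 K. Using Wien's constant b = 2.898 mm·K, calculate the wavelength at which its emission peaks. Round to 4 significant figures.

Wien's displacement law: λ_max = b/T = (2.898×10⁻³ m·K)/(2741 K) = 1.0573×10⁻⁶ m.
That is 1057 nm, in the infrared range.

λ_max ≈ 1057 nm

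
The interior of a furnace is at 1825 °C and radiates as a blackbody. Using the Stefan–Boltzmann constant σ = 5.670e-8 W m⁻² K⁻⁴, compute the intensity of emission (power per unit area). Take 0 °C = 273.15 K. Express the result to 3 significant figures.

T = 1825 °C + 273.15 = 2098.15 K.
Stefan–Boltzmann: I = σT⁴ = 5.670×10⁻⁸ × (2098.15)⁴ = 1.10×10⁶ W/m².

I ≈ 1.10×10⁶ W/m²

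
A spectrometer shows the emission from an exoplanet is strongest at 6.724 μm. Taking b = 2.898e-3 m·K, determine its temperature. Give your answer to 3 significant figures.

T ≈ 431 K

Wien's law gives T = b/λ_max = (2.898×10⁻³ m·K)/(6.724×10⁻⁶ m) = 431 K.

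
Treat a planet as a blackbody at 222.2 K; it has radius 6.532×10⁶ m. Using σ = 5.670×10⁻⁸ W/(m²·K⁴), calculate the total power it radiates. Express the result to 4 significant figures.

Surface area A = 4πR² = 4π(6.532×10⁶ m)² = 5.36170×10¹⁴ m².
P = σAT⁴ = 5.670×10⁻⁸ × 5.36170×10¹⁴ × (222.2)⁴ = 7.411×10¹⁶ W.

P ≈ 7.411×10¹⁶ W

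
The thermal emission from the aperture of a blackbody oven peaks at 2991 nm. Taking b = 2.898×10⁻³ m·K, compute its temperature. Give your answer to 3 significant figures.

T ≈ 969 K

Wien's law gives T = b/λ_max = (2.898×10⁻³ m·K)/(2.991×10⁻⁶ m) = 969 K.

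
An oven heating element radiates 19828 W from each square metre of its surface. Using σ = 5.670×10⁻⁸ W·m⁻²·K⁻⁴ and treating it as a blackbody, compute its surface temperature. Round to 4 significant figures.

I = σT⁴, so T = (I/σ)^(1/4) = (19828/(5.670×10⁻⁸))^(1/4) = 769.0 K.

T ≈ 769.0 K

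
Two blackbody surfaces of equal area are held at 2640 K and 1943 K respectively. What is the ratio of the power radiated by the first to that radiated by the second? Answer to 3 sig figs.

P₁/P₂ ≈ 3.41

With equal areas, P₁/P₂ = (T₁/T₂)⁴ = (2640/1943)⁴ = 3.41.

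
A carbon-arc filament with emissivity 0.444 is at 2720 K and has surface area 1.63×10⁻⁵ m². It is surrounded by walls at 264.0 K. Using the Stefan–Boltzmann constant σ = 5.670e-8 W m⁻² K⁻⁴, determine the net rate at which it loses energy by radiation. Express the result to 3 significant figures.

Net loss ≈ 22.5 W

Area A = 1.63×10⁻⁵ m².
Net radiated power P_net = εσA(T⁴ − T₀⁴) = 0.444×5.670×10⁻⁸×1.63×10⁻⁵×(2720⁴ − 264.0⁴).
T⁴ − T₀⁴ = 5.47363×10¹³ − 4.85753×10⁹ = 5.47314×10¹³ K⁴, so P_net = 22.5 W.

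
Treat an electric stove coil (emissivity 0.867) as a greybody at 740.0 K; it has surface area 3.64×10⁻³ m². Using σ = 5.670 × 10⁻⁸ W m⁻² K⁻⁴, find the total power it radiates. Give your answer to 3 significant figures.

P ≈ 53.7 W

Area A = 3.64×10⁻³ m².
P = εσAT⁴ = 0.867 × 5.670×10⁻⁸ × 3.64×10⁻³ × (740.0)⁴ = 53.7 W.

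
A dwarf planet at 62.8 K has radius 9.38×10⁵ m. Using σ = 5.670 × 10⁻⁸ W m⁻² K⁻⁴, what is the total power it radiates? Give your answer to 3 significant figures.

P ≈ 9.75×10¹² W

Surface area A = 4πR² = 4π(9.38×10⁵ m)² = 1.10564×10¹³ m².
P = σAT⁴ = 5.670×10⁻⁸ × 1.10564×10¹³ × (62.8)⁴ = 9.75×10¹² W.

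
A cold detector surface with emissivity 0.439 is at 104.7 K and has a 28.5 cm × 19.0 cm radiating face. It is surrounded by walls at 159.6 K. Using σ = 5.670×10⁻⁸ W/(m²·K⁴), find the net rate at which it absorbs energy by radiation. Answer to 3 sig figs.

Net gain ≈ 0.713 W

Area A = 0.285 × 0.190 = 0.05415 m².
Net radiated power P_net = εσA(T⁴ − T₀⁴) = 0.439×5.670×10⁻⁸×0.05415×(104.7⁴ − 159.6⁴).
T⁴ − T₀⁴ = 1.20167×10⁸ − 6.48831×10⁸ = -5.28664×10⁸ K⁴, so P_net = -0.713 W — negative, meaning a net gain of 0.713 W.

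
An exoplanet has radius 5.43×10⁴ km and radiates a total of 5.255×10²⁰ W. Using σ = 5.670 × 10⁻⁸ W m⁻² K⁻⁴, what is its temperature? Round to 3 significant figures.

Surface area A = 4πR² = 4π(5.43×10⁷ m)² = 3.70518×10¹⁶ m².
P = σAT⁴ ⇒ T = (P/(σA))^(1/4) = (5.255×10²⁰/(5.670×10⁻⁸×3.70518×10¹⁶))^(1/4) = 707 K.

T ≈ 707 K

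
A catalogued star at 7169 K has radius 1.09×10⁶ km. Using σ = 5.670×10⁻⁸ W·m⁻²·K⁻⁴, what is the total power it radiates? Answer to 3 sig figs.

P ≈ 2.24×10²⁷ W

Surface area A = 4πR² = 4π(1.09×10⁹ m)² = 1.49301×10¹⁹ m².
P = σAT⁴ = 5.670×10⁻⁸ × 1.49301×10¹⁹ × (7169)⁴ = 2.24×10²⁷ W.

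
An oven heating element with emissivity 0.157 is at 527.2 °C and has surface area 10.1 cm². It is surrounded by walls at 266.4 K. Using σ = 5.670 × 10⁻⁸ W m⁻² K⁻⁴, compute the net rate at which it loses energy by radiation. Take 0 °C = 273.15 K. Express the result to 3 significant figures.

T = 527.2 °C + 273.15 = 800.35 K.
Area A = 10.1 cm² = 1.01×10⁻³ m².
Net radiated power P_net = εσA(T⁴ − T₀⁴) = 0.157×5.670×10⁻⁸×1.01×10⁻³×(800.35⁴ − 266.4⁴).
T⁴ − T₀⁴ = 4.10317×10¹¹ − 5.03659×10⁹ = 4.05280×10¹¹ K⁴, so P_net = 3.64 W.

Net loss ≈ 3.64 W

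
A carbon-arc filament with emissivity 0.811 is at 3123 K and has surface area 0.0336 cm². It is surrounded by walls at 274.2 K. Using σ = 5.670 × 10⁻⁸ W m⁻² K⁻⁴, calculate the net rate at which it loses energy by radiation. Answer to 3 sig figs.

Area A = 0.0336 cm² = 3.36×10⁻⁶ m².
Net radiated power P_net = εσA(T⁴ − T₀⁴) = 0.811×5.670×10⁻⁸×3.36×10⁻⁶×(3123⁴ − 274.2⁴).
T⁴ − T₀⁴ = 9.51235×10¹³ − 5.65288×10⁹ = 9.51178×10¹³ K⁴, so P_net = 14.7 W.

Net loss ≈ 14.7 W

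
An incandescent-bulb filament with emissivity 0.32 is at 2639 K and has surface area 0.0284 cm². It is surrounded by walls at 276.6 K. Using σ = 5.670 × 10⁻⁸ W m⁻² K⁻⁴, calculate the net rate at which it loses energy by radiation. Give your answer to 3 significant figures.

Net loss ≈ 2.50 W

Area A = 0.0284 cm² = 2.84×10⁻⁶ m².
Net radiated power P_net = εσA(T⁴ − T₀⁴) = 0.32×5.670×10⁻⁸×2.84×10⁻⁶×(2639⁴ − 276.6⁴).
T⁴ − T₀⁴ = 4.85018×10¹³ − 5.85341×10⁹ = 4.84959×10¹³ K⁴, so P_net = 2.50 W.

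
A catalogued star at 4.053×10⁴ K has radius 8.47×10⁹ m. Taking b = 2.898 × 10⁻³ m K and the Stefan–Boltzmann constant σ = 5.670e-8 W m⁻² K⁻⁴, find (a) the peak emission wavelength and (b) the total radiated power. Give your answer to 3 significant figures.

(a) λ_max = b/T = 2.898×10⁻³/4.053×10⁴ = 7.150×10⁻⁸ m = 71.5 nm.
Surface area A = 4πR² = 4π(8.47×10⁹ m)² = 9.01523×10²⁰ m².
(b) P = σAT⁴ = 5.670×10⁻⁸×9.01523×10²⁰×(4.053×10⁴)⁴ = 1.38×10³² W.

λ_max ≈ 71.5 nm; P ≈ 1.38×10³² W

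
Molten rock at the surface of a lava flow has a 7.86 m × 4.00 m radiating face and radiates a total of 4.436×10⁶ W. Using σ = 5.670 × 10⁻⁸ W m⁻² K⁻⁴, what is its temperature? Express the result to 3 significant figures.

T ≈ 1.26×10³ K

Area A = 7.86 × 4.00 = 31.44 m².
P = σAT⁴ ⇒ T = (P/(σA))^(1/4) = (4.436×10⁶/(5.670×10⁻⁸×31.44))^(1/4) = 1.26×10³ K.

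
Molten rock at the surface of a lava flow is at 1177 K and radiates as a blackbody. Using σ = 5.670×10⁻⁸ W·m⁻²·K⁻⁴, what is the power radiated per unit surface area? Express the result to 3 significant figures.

Stefan–Boltzmann: I = σT⁴ = 5.670×10⁻⁸ × (1177)⁴ = 1.09×10⁵ W/m².

I ≈ 1.09×10⁵ W/m²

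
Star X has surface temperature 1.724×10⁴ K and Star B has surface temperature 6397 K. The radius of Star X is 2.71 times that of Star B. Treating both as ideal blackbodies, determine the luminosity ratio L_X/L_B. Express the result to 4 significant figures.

L_X/L_B ≈ 387.4

L ∝ R²T⁴, so L_X/L_B = (R_X/R_B)²(T_X/T_B)⁴ = (2.71)² × (1.724×10⁴/6397)⁴ = 7.3441 × 52.7526 = 387.4.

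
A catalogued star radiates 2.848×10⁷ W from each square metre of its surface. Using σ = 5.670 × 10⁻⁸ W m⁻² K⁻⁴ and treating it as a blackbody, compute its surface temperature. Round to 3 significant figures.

I = σT⁴, so T = (I/σ)^(1/4) = (2.848×10⁷/(5.670×10⁻⁸))^(1/4) = 4.73×10³ K.

T ≈ 4.73×10³ K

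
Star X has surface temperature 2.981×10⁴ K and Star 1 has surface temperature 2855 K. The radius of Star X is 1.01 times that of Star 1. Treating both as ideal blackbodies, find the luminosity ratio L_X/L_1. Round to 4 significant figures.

L_X/L_1 ≈ 1.212×10⁴

L ∝ R²T⁴, so L_X/L_1 = (R_X/R_1)²(T_X/T_1)⁴ = (1.01)² × (2.981×10⁴/2855)⁴ = 1.0201 × 11885.7 = 1.212×10⁴.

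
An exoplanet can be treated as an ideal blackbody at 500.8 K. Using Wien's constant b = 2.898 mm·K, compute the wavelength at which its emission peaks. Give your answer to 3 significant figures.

λ_max ≈ 5.79 μm

Wien's displacement law: λ_max = b/T = (2.898×10⁻³ m·K)/(500.8 K) = 5.787×10⁻⁶ m.
That is 5.79 μm, in the infrared range.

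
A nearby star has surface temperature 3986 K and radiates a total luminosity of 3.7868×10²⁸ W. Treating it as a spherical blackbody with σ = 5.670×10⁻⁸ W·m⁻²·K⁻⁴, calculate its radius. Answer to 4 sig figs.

R ≈ 1.451×10¹⁰ m

L = 4πR²σT⁴ ⇒ R = √(L/(4πσT⁴)).
σT⁴ = 1.43131×10⁷ W/m², so R = √(3.7868×10²⁸/(4π×1.43131×10⁷)) = 1.451×10¹⁰ m.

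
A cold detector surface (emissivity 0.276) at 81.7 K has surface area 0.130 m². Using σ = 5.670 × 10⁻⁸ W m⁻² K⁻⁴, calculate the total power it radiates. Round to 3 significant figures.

P ≈ 0.0906 W

Area A = 0.130 m².
P = εσAT⁴ = 0.276 × 5.670×10⁻⁸ × 0.130 × (81.7)⁴ = 0.0906 W.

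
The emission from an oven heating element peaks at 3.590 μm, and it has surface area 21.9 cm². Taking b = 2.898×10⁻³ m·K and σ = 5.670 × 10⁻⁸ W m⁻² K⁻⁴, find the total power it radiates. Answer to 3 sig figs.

P ≈ 52.7 W

Wien's law: T = b/λ_max = 2.898×10⁻³/3.590×10⁻⁶ = 807.242 K.
Area A = 21.9 cm² = 2.19×10⁻³ m².
Then P = σAT⁴ = 5.670×10⁻⁸×2.19×10⁻³×(807.242)⁴ = 52.7 W.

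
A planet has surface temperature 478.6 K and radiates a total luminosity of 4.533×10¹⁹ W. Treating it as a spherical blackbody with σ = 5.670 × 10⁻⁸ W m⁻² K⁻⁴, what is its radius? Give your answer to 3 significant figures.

L = 4πR²σT⁴ ⇒ R = √(L/(4πσT⁴)).
σT⁴ = 2974.91 W/m², so R = √(4.533×10¹⁹/(4π×2974.91)) = 3.48×10⁷ m.

R ≈ 3.48×10⁷ m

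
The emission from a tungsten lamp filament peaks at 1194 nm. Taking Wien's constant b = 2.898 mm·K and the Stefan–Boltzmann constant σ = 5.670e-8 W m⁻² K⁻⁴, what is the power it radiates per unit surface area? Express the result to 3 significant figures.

Wien's law: T = b/λ_max = 2.898×10⁻³/1.194×10⁻⁶ = 2427.14 K.
Then I = σT⁴ = 5.670×10⁻⁸×(2427.14)⁴ = 1.97×10⁶ W/m².

I ≈ 1.97×10⁶ W/m²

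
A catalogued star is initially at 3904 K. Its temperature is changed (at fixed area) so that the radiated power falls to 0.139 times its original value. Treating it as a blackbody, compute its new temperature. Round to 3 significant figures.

T₂ ≈ 2.38×10³ K

P ∝ T⁴, so T₂/T₁ = (P₂/P₁)^(1/4) = (0.139)^(1/4) = 0.610596.
T₂ = 3904 × 0.610596 = 2.38×10³ K.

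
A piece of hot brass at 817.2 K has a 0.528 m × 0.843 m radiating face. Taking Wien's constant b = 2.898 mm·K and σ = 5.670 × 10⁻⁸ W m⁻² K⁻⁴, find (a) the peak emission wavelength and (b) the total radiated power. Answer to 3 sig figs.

(a) λ_max = b/T = 2.898×10⁻³/817.2 = 3.546×10⁻⁶ m = 3.55 μm.
Area A = 0.528 × 0.843 = 0.445104 m².
(b) P = σAT⁴ = 5.670×10⁻⁸×0.445104×(817.2)⁴ = 1.13×10⁴ W.

λ_max ≈ 3.55 μm; P ≈ 1.13×10⁴ W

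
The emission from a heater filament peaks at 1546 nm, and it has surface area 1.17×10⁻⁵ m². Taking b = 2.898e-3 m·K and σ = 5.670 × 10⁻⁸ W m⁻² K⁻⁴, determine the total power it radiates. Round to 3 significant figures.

P ≈ 8.19 W

Wien's law: T = b/λ_max = 2.898×10⁻³/1.546×10⁻⁶ = 1874.51 K.
Area A = 1.17×10⁻⁵ m².
Then P = σAT⁴ = 5.670×10⁻⁸×1.17×10⁻⁵×(1874.51)⁴ = 8.19 W.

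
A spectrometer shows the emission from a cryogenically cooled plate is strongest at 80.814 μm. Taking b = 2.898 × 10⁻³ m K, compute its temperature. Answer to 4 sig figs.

Wien's law gives T = b/λ_max = (2.898×10⁻³ m·K)/(8.0814×10⁻⁵ m) = 35.86 K.

T ≈ 35.86 K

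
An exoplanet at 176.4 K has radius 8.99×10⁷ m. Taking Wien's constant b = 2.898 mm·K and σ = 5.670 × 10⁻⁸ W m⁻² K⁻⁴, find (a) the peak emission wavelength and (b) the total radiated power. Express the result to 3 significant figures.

λ_max ≈ 16.4 μm; P ≈ 5.58×10¹⁸ W

(a) λ_max = b/T = 2.898×10⁻³/176.4 = 1.643×10⁻⁵ m = 16.4 μm.
Surface area A = 4πR² = 4π(8.99×10⁷ m)² = 1.01562×10¹⁷ m².
(b) P = σAT⁴ = 5.670×10⁻⁸×1.01562×10¹⁷×(176.4)⁴ = 5.58×10¹⁸ W.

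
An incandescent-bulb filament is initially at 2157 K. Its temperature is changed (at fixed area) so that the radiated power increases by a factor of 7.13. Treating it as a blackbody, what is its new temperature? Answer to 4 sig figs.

P ∝ T⁴, so T₂/T₁ = (P₂/P₁)^(1/4) = (7.13)^(1/4) = 1.63408.
T₂ = 2157 × 1.63408 = 3525 K.

T₂ ≈ 3525 K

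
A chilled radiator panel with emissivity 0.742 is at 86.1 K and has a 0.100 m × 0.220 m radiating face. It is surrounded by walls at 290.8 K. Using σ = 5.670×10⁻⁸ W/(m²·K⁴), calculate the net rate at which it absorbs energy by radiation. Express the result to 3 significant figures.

Net gain ≈ 6.57 W

Area A = 0.100 × 0.220 = 0.022 m².
Net radiated power P_net = εσA(T⁴ − T₀⁴) = 0.742×5.670×10⁻⁸×0.022×(86.1⁴ − 290.8⁴).
T⁴ − T₀⁴ = 5.49557×10⁷ − 7.15118×10⁹ = -7.09622×10⁹ K⁴, so P_net = -6.57 W — negative, meaning a net gain of 6.57 W.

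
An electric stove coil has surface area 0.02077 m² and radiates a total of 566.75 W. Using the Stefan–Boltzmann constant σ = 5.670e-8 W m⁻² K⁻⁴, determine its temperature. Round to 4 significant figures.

T ≈ 832.9 K

Area A = 0.02077 m².
P = σAT⁴ ⇒ T = (P/(σA))^(1/4) = (566.75/(5.670×10⁻⁸×0.02077))^(1/4) = 832.9 K.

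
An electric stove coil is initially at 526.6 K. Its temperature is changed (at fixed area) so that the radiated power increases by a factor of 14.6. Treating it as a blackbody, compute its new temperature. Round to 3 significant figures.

T₂ ≈ 1.03×10³ K

P ∝ T⁴, so T₂/T₁ = (P₂/P₁)^(1/4) = (14.6)^(1/4) = 1.95474.
T₂ = 526.6 × 1.95474 = 1.03×10³ K.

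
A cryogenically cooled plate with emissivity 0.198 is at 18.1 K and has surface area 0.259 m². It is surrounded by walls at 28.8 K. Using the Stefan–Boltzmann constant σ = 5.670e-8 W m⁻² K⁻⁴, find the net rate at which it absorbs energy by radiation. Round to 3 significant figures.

Area A = 0.259 m².
Net radiated power P_net = εσA(T⁴ − T₀⁴) = 0.198×5.670×10⁻⁸×0.259×(18.1⁴ − 28.8⁴).
T⁴ − T₀⁴ = 1.07328×10⁵ − 6.87971×10⁵ = -5.80643×10⁵ K⁴, so P_net = -1.69×10⁻³ W — negative, meaning a net gain of 1.69×10⁻³ W.

Net gain ≈ 1.69×10⁻³ W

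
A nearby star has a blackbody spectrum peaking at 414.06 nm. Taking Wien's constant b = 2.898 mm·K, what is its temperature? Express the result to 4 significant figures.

Wien's law gives T = b/λ_max = (2.898×10⁻³ m·K)/(4.1406×10⁻⁷ m) = 6999 K.

T ≈ 6999 K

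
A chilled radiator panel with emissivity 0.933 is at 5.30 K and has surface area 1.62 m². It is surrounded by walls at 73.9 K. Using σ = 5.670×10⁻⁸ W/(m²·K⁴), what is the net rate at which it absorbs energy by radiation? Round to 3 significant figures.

Area A = 1.62 m².
Net radiated power P_net = εσA(T⁴ − T₀⁴) = 0.933×5.670×10⁻⁸×1.62×(5.30⁴ − 73.9⁴).
T⁴ − T₀⁴ = 789.048 − 2.98248×10⁷ = -2.98240×10⁷ K⁴, so P_net = -2.56 W — negative, meaning a net gain of 2.56 W.

Net gain ≈ 2.56 W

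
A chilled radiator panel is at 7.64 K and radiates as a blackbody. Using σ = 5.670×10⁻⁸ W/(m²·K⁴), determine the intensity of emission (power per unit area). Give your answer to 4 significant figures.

Stefan–Boltzmann: I = σT⁴ = 5.670×10⁻⁸ × (7.64)⁴ = 1.932×10⁻⁴ W/m².

I ≈ 1.932×10⁻⁴ W/m²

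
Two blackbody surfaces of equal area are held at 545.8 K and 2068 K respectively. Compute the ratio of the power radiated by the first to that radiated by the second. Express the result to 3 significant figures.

P₁/P₂ ≈ 4.85×10⁻³

With equal areas, P₁/P₂ = (T₁/T₂)⁴ = (545.8/2068)⁴ = 4.85×10⁻³.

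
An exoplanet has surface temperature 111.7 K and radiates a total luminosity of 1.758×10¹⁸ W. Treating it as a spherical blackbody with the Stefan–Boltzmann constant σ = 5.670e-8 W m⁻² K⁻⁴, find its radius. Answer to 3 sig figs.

R ≈ 1.26×10⁸ m

L = 4πR²σT⁴ ⇒ R = √(L/(4πσT⁴)).
σT⁴ = 8.82665 W/m², so R = √(1.758×10¹⁸/(4π×8.82665)) = 1.26×10⁸ m.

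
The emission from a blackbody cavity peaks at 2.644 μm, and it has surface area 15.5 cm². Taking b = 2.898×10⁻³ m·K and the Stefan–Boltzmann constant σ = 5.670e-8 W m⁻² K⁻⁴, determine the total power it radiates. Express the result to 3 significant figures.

Wien's law: T = b/λ_max = 2.898×10⁻³/2.644×10⁻⁶ = 1096.07 K.
Area A = 15.5 cm² = 1.55×10⁻³ m².
Then P = σAT⁴ = 5.670×10⁻⁸×1.55×10⁻³×(1096.07)⁴ = 127 W.

P ≈ 127 W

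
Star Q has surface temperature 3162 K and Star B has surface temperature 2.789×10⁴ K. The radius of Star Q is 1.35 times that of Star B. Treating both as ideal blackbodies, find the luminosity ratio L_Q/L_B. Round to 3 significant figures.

L ∝ R²T⁴, so L_Q/L_B = (R_Q/R_B)²(T_Q/T_B)⁴ = (1.35)² × (3162/2.789×10⁴)⁴ = 1.8225 × 1.65216×10⁻⁴ = 3.01×10⁻⁴.

L_Q/L_B ≈ 3.01×10⁻⁴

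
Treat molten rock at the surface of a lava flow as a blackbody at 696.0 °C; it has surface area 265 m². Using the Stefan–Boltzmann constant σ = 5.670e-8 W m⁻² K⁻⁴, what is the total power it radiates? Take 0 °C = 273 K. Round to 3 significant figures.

P ≈ 1.32×10⁷ W

T = 696.0 °C + 273 = 969.0 K.
Area A = 265 m².
P = σAT⁴ = 5.670×10⁻⁸ × 265 × (969.0)⁴ = 1.32×10⁷ W.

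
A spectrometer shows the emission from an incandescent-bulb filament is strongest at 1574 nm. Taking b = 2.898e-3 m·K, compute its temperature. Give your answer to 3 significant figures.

Wien's law gives T = b/λ_max = (2.898×10⁻³ m·K)/(1.574×10⁻⁶ m) = 1.84×10³ K.

T ≈ 1.84×10³ K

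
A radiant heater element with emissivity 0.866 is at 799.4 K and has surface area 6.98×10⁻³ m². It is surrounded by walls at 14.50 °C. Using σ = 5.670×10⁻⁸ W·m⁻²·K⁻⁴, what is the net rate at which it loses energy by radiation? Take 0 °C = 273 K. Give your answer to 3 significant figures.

Surroundings: T = 14.50 °C + 273 = 287.50 K.
Area A = 6.98×10⁻³ m².
Net radiated power P_net = εσA(T⁴ − T₀⁴) = 0.866×5.670×10⁻⁸×6.98×10⁻³×(799.4⁴ − 287.50⁴).
T⁴ − T₀⁴ = 4.08373×10¹¹ − 6.83206×10⁹ = 4.01541×10¹¹ K⁴, so P_net = 138 W.

Net loss ≈ 138 W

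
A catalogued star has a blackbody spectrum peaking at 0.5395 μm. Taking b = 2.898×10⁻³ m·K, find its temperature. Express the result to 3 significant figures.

T ≈ 5.37×10³ K

Wien's law gives T = b/λ_max = (2.898×10⁻³ m·K)/(5.395×10⁻⁷ m) = 5.37×10³ K.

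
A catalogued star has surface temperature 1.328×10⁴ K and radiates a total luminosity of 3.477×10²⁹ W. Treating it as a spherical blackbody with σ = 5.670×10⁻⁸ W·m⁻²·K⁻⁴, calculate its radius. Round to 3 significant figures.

L = 4πR²σT⁴ ⇒ R = √(L/(4πσT⁴)).
σT⁴ = 1.76350×10⁹ W/m², so R = √(3.477×10²⁹/(4π×1.76350×10⁹)) = 3.96×10⁹ m.

R ≈ 3.96×10⁹ m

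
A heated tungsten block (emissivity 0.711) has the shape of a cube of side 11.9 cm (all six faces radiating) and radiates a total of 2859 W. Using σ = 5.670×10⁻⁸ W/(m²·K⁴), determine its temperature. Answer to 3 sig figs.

T ≈ 956 K

Area A = 6s² = 6×(0.119 m)² = 0.084966 m².
P = εσAT⁴ ⇒ T = (P/(εσA))^(1/4) = (2859/(0.711×5.670×10⁻⁸×0.084966))^(1/4) = 956 K.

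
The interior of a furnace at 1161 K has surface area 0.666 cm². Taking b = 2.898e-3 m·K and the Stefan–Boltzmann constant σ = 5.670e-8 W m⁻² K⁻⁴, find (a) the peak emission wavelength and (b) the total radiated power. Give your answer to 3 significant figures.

(a) λ_max = b/T = 2.898×10⁻³/1161 = 2.496×10⁻⁶ m = 2.50×10³ nm.
Area A = 0.666 cm² = 6.66×10⁻⁵ m².
(b) P = σAT⁴ = 5.670×10⁻⁸×6.66×10⁻⁵×(1161)⁴ = 6.86 W.

λ_max ≈ 2.50×10³ nm; P ≈ 6.86 W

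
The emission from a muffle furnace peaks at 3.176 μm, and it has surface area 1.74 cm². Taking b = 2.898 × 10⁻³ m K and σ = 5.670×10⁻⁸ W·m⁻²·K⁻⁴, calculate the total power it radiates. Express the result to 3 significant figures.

Wien's law: T = b/λ_max = 2.898×10⁻³/3.176×10⁻⁶ = 912.469 K.
Area A = 1.74 cm² = 1.74×10⁻⁴ m².
Then P = σAT⁴ = 5.670×10⁻⁸×1.74×10⁻⁴×(912.469)⁴ = 6.84 W.

P ≈ 6.84 W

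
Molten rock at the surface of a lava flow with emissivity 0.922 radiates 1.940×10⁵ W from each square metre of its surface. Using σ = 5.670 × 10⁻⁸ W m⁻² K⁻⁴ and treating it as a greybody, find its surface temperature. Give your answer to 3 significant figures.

I = εσT⁴, so T = (I/εσ)^(1/4) = (1.940×10⁵/(0.922×5.670×10⁻⁸))^(1/4) = 1.39×10³ K.

T ≈ 1.39×10³ K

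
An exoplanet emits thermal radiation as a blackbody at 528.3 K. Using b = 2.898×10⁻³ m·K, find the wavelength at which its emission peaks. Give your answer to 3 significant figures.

λ_max ≈ 5.49 μm

Wien's displacement law: λ_max = b/T = (2.898×10⁻³ m·K)/(528.3 K) = 5.486×10⁻⁶ m.
That is 5.49 μm, in the infrared range.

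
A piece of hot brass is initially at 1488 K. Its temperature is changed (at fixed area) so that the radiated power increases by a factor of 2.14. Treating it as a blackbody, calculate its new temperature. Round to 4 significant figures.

P ∝ T⁴, so T₂/T₁ = (P₂/P₁)^(1/4) = (2.14)^(1/4) = 1.20949.
T₂ = 1488 × 1.20949 = 1800 K.

T₂ ≈ 1800 K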